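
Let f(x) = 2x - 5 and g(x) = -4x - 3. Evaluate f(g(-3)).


g(-3) = 9
f(9) = 13

13


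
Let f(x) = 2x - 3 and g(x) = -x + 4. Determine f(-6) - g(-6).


f(-6) = -15
g(-6) = 10
Difference = -25

-25


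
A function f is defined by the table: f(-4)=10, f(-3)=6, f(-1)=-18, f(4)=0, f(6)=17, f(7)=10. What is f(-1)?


Reading from the table at x = -1

-18


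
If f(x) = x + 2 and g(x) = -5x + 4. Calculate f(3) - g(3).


16


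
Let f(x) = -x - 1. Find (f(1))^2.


f(1) = -2
(-2)^2 = 4

4


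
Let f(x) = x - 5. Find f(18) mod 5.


f(18) = 13
13 mod 5 = 3

3


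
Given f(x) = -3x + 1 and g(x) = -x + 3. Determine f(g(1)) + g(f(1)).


f(g(1)) = -5
g(f(1)) = 5
Sum = 0

0


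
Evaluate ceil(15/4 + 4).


15/4 = 3.75
3.75 + 4 = 7.75
ceil(7.75) = 8

8


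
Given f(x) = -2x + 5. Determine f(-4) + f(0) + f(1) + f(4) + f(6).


f(-4) = 13
f(0) = 5
f(1) = 3
f(4) = -3
f(6) = -7
Sum = 11

11


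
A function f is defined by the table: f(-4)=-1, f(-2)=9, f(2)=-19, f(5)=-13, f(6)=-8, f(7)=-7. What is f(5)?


Reading from the table at x = 5

-13


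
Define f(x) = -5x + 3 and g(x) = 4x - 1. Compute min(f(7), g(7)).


-32


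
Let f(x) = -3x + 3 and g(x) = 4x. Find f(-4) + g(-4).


-1


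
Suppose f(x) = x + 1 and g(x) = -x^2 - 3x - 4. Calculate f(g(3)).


g(3) = -22
f(-22) = -21

-21


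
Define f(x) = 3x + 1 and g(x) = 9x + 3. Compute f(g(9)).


g(9) = 84
f(84) = 253

253


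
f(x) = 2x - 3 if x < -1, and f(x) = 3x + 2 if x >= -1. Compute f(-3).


-3 satisfies x < -1
f(-3) = -9

-9


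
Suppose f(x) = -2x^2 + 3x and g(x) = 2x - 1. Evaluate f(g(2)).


-9


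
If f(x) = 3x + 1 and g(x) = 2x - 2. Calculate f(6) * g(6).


190


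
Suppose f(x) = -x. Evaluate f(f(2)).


2


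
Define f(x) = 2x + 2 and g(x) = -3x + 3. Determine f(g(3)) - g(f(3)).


f(g(3)) = -10
g(f(3)) = -21
Difference = 11

11


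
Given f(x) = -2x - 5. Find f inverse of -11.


Solve -2x - 5 = -11
x = (-11 + 5) / (-2) = 3

3


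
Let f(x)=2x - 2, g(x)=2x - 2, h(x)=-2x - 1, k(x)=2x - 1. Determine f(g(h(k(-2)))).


k(-2) = -5
h(-5) = 9
g(9) = 16
f(16) = 30

30


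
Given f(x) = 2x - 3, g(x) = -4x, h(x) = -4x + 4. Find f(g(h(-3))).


h(-3) = 16
g(16) = -64
f(-64) = -131

-131


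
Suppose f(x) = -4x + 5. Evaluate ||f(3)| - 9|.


2


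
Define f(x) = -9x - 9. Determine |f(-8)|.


f(-8) = 63
|63| = 63

63


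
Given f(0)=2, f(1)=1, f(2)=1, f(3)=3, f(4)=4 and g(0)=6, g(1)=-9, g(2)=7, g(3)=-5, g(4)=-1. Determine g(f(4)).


-1


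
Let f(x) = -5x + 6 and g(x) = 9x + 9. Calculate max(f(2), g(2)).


f(2) = -4
g(2) = 27
max = 27

27


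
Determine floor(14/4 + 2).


14/4 = 3.5
3.5 + 2 = 5.5
floor(5.5) = 5

5


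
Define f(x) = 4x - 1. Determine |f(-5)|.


f(-5) = -21
|-21| = 21

21


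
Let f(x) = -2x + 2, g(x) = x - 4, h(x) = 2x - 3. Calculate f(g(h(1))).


12


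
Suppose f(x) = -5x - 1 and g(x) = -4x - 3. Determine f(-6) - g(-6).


f(-6) = 29
g(-6) = 21
Difference = 8

8


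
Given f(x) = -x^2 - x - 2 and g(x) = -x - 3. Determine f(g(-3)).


g(-3) = 0
f(0) = (-1)*(0)^2 - 1*(0) - 2 = -2

-2


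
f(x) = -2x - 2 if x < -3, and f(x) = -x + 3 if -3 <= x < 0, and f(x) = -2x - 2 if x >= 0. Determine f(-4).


-4 satisfies x < -3
f(-4) = 6

6


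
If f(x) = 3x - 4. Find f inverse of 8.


Solve 3x - 4 = 8
x = (8 + 4) / 3 = 4

4


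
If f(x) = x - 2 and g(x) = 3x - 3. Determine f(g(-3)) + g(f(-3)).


f(g(-3)) = -14
g(f(-3)) = -18
Sum = -32

-32


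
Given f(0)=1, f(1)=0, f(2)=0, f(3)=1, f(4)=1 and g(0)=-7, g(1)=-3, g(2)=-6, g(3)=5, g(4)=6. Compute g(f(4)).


f(4) = 1
g(1) = -3

-3


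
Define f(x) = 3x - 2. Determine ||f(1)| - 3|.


f(1) = 1
|1| = 1
|1 - 3| = 2

2


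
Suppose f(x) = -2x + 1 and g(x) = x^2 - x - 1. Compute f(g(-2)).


g(-2) = 5
f(5) = -9

-9


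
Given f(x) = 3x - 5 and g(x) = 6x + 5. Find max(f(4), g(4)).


f(4) = 7
g(4) = 29
max = 29

29


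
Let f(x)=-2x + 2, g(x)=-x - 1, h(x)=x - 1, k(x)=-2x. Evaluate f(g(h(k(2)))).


k(2) = -4
h(-4) = -5
g(-5) = 4
f(4) = -6

-6


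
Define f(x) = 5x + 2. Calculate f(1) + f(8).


f(1) = 7
f(8) = 42
Sum = 49

49


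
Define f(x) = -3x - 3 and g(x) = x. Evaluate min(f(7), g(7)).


f(7) = -24
g(7) = 7
min = -24

-24


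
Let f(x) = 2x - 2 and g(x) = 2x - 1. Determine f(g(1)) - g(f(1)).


f(g(1)) = 0
g(f(1)) = -1
Difference = 1

1


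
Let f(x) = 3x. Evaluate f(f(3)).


f(3) = 9
f(9) = 27

27


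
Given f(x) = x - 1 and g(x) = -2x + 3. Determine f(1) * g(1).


f(1) = 0
g(1) = 1
Product = 0

0


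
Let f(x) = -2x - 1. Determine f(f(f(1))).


f(1) = -3
f(-3) = 5
f(5) = -11

-11


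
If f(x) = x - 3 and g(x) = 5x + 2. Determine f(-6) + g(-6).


f(-6) = -9
g(-6) = -28
Sum = -37

-37


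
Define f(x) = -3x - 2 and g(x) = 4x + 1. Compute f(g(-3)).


31


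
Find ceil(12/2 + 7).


12/2 = 6
6 + 7 = 13
ceil(13) = 13

13


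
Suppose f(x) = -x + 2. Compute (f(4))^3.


f(4) = -2
(-2)^3 = -8

-8


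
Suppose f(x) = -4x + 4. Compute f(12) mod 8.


f(12) = -44
-44 mod 8 = 4

4


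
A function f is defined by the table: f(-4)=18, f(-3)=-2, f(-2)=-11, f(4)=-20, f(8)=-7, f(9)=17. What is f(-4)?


Reading from the table at x = -4

18


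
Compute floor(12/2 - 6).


12/2 = 6
6 - 6 = 0
floor(0) = 0

0


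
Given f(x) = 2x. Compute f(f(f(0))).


f(0) = 0
f(0) = 0
f(0) = 0

0


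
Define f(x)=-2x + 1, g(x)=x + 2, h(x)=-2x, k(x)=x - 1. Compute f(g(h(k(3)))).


k(3) = 2
h(2) = -4
g(-4) = -2
f(-2) = 5

5


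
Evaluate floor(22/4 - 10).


22/4 = 5.5
5.5 - 10 = -4.5
floor(-4.5) = -5

-5


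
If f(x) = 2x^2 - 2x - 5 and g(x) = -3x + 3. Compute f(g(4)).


g(4) = -9
f(-9) = 2*(-9)^2 - 2*(-9) - 5 = 175

175


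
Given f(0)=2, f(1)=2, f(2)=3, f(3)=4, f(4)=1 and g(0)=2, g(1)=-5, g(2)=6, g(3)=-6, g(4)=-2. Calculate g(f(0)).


6


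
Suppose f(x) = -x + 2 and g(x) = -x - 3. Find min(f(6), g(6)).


-9


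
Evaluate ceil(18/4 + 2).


18/4 = 4.5
4.5 + 2 = 6.5
ceil(6.5) = 7

7


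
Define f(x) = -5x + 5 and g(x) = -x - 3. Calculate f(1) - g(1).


f(1) = 0
g(1) = -4
Difference = 4

4


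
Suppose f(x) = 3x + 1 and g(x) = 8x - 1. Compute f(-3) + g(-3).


f(-3) = -8
g(-3) = -25
Sum = -33

-33


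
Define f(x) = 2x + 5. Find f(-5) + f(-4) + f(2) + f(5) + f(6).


33


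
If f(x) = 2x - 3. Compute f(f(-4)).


f(-4) = -11
f(-11) = -25

-25


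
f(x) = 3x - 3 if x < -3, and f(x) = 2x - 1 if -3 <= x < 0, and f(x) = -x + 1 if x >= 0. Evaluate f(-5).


-5 satisfies x < -3
f(-5) = -18

-18


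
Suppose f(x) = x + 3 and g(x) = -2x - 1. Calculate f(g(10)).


g(10) = -21
f(-21) = -18

-18


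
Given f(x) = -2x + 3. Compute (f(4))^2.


f(4) = -5
(-5)^2 = 25

25


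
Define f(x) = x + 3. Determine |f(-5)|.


f(-5) = -2
|-2| = 2

2


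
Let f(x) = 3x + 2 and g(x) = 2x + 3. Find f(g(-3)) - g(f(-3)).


f(g(-3)) = -7
g(f(-3)) = -11
Difference = 4

4


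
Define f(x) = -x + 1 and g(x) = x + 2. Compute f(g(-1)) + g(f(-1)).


4


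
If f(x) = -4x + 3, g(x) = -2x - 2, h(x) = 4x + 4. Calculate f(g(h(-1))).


h(-1) = 0
g(0) = -2
f(-2) = 11

11


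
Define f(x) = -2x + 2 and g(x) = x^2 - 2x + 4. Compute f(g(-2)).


g(-2) = 12
f(12) = -22

-22


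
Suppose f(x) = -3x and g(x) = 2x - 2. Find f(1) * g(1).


f(1) = -3
g(1) = 0
Product = 0

0


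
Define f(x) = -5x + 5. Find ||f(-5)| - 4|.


f(-5) = 30
|30| = 30
|30 - 4| = 26

26


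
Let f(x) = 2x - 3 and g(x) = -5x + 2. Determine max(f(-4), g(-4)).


f(-4) = -11
g(-4) = 22
max = 22

22


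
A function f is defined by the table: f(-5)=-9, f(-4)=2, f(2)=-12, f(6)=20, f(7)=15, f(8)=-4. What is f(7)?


Reading from the table at x = 7

15


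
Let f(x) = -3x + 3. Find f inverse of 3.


Solve -3x + 3 = 3
x = (3 - 3) / (-3) = 0

0


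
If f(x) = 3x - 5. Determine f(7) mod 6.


f(7) = 16
16 mod 6 = 4

4


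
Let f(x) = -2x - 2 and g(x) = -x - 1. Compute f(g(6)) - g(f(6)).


f(g(6)) = 12
g(f(6)) = 13
Difference = -1

-1


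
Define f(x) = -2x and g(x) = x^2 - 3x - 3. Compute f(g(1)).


10


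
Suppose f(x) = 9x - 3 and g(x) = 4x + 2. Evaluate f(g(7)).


g(7) = 30
f(30) = 267

267


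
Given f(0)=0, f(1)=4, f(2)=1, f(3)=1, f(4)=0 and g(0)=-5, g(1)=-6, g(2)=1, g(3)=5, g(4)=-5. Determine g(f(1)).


f(1) = 4
g(4) = -5

-5


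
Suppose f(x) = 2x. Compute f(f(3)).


f(3) = 6
f(6) = 12

12


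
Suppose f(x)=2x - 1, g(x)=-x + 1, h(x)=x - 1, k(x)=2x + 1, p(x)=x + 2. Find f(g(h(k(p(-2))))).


p(-2) = 0
k(0) = 1
h(1) = 0
g(0) = 1
f(1) = 1

1


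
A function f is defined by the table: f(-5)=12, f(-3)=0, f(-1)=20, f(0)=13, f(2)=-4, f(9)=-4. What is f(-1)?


20


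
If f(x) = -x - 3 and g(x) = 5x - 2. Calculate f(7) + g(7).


23


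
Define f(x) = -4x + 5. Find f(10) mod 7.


0


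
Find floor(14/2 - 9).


14/2 = 7
7 - 9 = -2
floor(-2) = -2

-2


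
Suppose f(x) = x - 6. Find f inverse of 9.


Solve x - 6 = 9
x = (9 + 6) / 1 = 15

15


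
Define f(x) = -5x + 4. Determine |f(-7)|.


39


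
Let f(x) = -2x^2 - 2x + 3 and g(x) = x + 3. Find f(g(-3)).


g(-3) = 0
f(0) = (-2)*(0)^2 - 2*(0) + 3 = 3

3


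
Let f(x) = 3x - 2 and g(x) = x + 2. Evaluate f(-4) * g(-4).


f(-4) = -14
g(-4) = -2
Product = 28

28


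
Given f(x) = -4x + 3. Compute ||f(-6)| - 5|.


f(-6) = 27
|27| = 27
|27 - 5| = 22

22


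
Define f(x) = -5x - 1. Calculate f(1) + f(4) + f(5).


f(1) = -6
f(4) = -21
f(5) = -26
Sum = -53

-53


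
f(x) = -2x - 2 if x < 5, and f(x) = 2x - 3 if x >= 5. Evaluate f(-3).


4


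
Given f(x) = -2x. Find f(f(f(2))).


f(2) = -4
f(-4) = 8
f(8) = -16

-16


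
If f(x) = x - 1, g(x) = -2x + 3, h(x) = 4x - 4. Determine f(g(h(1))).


h(1) = 0
g(0) = 3
f(3) = 2

2


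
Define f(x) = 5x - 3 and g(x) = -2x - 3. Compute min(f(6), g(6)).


f(6) = 27
g(6) = -15
min = -15

-15


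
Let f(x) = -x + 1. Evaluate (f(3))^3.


f(3) = -2
(-2)^3 = -8

-8


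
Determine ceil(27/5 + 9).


27/5 = 5.4
5.4 + 9 = 14.4
ceil(14.4) = 15

15


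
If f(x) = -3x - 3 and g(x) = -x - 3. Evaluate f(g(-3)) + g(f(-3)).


-12


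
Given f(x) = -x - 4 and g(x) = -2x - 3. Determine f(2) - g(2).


f(2) = -6
g(2) = -7
Difference = 1

1


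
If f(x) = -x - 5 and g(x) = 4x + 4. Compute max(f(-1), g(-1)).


f(-1) = -4
g(-1) = 0
max = 0

0


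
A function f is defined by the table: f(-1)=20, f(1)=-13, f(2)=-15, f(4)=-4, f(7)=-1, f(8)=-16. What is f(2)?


Reading from the table at x = 2

-15


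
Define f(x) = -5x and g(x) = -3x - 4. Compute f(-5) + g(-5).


f(-5) = 25
g(-5) = 11
Sum = 36

36


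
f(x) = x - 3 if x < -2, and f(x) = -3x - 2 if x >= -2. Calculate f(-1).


-1 satisfies x >= -2
f(-1) = 1

1


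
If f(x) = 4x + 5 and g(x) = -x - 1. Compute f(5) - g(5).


f(5) = 25
g(5) = -6
Difference = 31

31


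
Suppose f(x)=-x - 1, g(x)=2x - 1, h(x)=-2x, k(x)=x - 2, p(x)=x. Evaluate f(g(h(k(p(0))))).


p(0) = 0
k(0) = -2
h(-2) = 4
g(4) = 7
f(7) = -8

-8


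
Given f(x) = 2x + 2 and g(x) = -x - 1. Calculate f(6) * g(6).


f(6) = 14
g(6) = -7
Product = -98

-98


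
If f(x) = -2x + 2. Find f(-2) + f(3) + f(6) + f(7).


f(-2) = 6
f(3) = -4
f(6) = -10
f(7) = -12
Sum = -20

-20


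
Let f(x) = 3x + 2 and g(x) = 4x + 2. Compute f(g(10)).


g(10) = 42
f(42) = 128

128


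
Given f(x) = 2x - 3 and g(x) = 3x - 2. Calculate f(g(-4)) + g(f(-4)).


f(g(-4)) = -31
g(f(-4)) = -35
Sum = -66

-66


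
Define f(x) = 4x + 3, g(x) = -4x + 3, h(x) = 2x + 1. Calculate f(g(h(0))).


h(0) = 1
g(1) = -1
f(-1) = -1

-1


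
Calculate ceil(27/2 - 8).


27/2 = 13.5
13.5 - 8 = 5.5
ceil(5.5) = 6

6


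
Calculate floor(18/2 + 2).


18/2 = 9
9 + 2 = 11
floor(11) = 11

11


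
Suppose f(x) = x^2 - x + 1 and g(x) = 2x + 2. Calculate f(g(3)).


57


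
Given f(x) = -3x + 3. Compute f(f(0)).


f(0) = 3
f(3) = -6

-6


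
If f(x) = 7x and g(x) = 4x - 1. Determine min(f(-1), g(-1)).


f(-1) = -7
g(-1) = -5
min = -7

-7


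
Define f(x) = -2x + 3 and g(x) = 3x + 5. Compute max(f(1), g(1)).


f(1) = 1
g(1) = 8
max = 8

8


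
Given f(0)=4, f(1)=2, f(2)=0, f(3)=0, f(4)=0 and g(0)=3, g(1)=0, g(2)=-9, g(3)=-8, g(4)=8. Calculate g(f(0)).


f(0) = 4
g(4) = 8

8


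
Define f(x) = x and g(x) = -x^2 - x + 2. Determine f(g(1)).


0


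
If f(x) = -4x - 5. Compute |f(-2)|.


3


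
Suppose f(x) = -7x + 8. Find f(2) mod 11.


f(2) = -6
-6 mod 11 = 5

5


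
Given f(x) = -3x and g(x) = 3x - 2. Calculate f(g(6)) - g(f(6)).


f(g(6)) = -48
g(f(6)) = -56
Difference = 8

8


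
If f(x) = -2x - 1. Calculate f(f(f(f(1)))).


f(1) = -3
f(-3) = 5
f(5) = -11
f(-11) = 21

21


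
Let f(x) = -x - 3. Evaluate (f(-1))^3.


f(-1) = -2
(-2)^3 = -8

-8


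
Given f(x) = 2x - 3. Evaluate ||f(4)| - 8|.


3


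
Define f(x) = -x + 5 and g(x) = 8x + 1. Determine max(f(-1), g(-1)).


f(-1) = 6
g(-1) = -7
max = 6

6


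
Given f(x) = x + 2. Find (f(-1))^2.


f(-1) = 1
(1)^2 = 1

1


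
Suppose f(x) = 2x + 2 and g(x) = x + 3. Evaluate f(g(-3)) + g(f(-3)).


f(g(-3)) = 2
g(f(-3)) = -1
Sum = 1

1


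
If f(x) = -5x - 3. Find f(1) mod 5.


f(1) = -8
-8 mod 5 = 2

2


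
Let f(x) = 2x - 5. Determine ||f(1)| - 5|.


f(1) = -3
|-3| = 3
|3 - 5| = 2

2


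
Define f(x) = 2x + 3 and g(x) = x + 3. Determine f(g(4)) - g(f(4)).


3


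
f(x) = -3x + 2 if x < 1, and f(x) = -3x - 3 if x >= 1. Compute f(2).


-9


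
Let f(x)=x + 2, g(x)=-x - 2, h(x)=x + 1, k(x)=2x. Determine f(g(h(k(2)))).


k(2) = 4
h(4) = 5
g(5) = -7
f(-7) = -5

-5


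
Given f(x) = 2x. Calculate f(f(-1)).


f(-1) = -2
f(-2) = -4

-4


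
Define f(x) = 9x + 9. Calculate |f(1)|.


18


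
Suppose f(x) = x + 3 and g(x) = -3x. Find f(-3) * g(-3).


f(-3) = 0
g(-3) = 9
Product = 0

0


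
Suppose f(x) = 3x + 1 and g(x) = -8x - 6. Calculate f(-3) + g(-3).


f(-3) = -8
g(-3) = 18
Sum = 10

10


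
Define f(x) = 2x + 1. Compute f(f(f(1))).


f(1) = 3
f(3) = 7
f(7) = 15

15


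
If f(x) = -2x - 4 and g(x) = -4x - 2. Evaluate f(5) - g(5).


f(5) = -14
g(5) = -22
Difference = 8

8


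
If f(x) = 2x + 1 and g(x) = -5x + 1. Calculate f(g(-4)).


g(-4) = 21
f(21) = 43

43


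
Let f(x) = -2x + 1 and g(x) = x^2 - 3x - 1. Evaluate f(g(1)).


g(1) = -3
f(-3) = 7

7


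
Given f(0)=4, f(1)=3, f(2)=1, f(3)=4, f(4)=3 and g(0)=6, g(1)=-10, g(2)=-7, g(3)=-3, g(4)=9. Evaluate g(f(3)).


f(3) = 4
g(4) = 9

9


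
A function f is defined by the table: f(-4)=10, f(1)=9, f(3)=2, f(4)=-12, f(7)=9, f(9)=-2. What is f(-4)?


Reading from the table at x = -4

10


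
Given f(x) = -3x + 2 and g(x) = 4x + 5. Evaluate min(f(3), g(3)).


f(3) = -7
g(3) = 17
min = -7

-7


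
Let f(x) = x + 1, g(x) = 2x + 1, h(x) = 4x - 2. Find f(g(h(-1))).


h(-1) = -6
g(-6) = -11
f(-11) = -10

-10


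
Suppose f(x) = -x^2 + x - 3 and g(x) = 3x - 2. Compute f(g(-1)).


-33


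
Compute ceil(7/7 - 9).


-8


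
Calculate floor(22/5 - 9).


22/5 = 4.4
4.4 - 9 = -4.6
floor(-4.6) = -5

-5


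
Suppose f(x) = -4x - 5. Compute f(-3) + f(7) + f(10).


f(-3) = 7
f(7) = -33
f(10) = -45
Sum = -71

-71


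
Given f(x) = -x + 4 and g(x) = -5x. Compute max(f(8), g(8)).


f(8) = -4
g(8) = -40
max = -4

-4


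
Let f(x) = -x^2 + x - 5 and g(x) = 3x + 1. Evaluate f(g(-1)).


g(-1) = -2
f(-2) = (-1)*(-2)^2 + 1*(-2) - 5 = -11

-11


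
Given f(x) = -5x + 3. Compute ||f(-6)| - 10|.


f(-6) = 33
|33| = 33
|33 - 10| = 23

23


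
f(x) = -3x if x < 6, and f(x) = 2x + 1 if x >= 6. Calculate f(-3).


-3 satisfies x < 6
f(-3) = 9

9


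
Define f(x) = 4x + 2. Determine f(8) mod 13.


f(8) = 34
34 mod 13 = 8

8


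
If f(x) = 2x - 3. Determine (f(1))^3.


-1


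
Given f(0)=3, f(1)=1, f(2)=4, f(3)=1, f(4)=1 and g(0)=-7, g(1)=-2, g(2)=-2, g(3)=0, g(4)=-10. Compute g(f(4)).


f(4) = 1
g(1) = -2

-2


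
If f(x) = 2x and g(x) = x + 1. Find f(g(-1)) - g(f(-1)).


f(g(-1)) = 0
g(f(-1)) = -1
Difference = 1

1


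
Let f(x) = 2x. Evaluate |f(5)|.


10


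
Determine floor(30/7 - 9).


30/7 = 4.2857
4.2857 - 9 = -4.7143
floor(-4.7143) = -5

-5


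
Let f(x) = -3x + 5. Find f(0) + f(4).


-2


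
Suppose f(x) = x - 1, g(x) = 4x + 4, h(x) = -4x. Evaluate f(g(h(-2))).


h(-2) = 8
g(8) = 36
f(36) = 35

35


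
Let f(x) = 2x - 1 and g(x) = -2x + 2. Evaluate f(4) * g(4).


f(4) = 7
g(4) = -6
Product = -42

-42


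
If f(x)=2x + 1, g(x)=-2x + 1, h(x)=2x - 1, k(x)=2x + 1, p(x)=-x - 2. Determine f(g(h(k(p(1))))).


p(1) = -3
k(-3) = -5
h(-5) = -11
g(-11) = 23
f(23) = 47

47


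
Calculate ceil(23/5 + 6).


23/5 = 4.6
4.6 + 6 = 10.6
ceil(10.6) = 11

11


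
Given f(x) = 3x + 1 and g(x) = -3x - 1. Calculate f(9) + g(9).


0


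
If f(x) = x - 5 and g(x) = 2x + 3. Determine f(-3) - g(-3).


f(-3) = -8
g(-3) = -3
Difference = -5

-5


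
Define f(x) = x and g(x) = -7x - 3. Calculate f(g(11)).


g(11) = -80
f(-80) = -80

-80


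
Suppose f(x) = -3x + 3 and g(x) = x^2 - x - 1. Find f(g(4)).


g(4) = 11
f(11) = -30

-30


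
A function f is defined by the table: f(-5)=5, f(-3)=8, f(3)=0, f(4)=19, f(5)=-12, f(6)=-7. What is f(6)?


Reading from the table at x = 6

-7


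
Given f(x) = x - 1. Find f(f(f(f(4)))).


f(4) = 3
f(3) = 2
f(2) = 1
f(1) = 0

0


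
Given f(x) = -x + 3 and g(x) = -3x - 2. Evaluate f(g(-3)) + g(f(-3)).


-24


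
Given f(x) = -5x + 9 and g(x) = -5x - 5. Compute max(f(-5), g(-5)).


f(-5) = 34
g(-5) = 20
max = 34

34


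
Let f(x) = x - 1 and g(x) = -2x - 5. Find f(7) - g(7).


25


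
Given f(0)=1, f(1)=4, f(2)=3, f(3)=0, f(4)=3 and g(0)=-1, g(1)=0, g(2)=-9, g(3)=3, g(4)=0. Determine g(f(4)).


f(4) = 3
g(3) = 3

3


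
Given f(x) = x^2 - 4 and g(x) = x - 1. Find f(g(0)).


g(0) = -1
f(-1) = 1*(-1)^2 - 4 = -3

-3


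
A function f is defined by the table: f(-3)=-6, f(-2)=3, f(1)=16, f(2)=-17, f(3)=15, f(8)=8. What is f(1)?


16


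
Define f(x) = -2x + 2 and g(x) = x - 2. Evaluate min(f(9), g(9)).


f(9) = -16
g(9) = 7
min = -16

-16


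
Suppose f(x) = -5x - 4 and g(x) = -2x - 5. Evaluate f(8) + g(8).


f(8) = -44
g(8) = -21
Sum = -65

-65


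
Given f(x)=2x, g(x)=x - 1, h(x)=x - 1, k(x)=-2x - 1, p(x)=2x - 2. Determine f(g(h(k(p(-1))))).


p(-1) = -4
k(-4) = 7
h(7) = 6
g(6) = 5
f(5) = 10

10


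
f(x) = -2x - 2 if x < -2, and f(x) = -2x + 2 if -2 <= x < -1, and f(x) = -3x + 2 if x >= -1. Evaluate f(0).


0 satisfies x >= -1
f(0) = 2

2


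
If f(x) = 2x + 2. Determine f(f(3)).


f(3) = 8
f(8) = 18

18


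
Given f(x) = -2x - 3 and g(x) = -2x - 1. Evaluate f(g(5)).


19


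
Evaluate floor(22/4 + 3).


22/4 = 5.5
5.5 + 3 = 8.5
floor(8.5) = 8

8


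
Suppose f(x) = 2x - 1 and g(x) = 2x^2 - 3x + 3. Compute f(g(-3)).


59


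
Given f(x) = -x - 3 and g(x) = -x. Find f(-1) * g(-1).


f(-1) = -2
g(-1) = 1
Product = -2

-2


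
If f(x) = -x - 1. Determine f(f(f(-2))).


1


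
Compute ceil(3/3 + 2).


3/3 = 1
1 + 2 = 3
ceil(3) = 3

3


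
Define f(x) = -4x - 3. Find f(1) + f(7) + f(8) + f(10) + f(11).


f(1) = -7
f(7) = -31
f(8) = -35
f(10) = -43
f(11) = -47
Sum = -163

-163


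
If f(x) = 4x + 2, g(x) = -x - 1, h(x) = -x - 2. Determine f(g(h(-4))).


h(-4) = 2
g(2) = -3
f(-3) = -10

-10


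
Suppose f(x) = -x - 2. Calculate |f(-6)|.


f(-6) = 4
|4| = 4

4


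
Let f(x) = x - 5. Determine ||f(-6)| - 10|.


f(-6) = -11
|-11| = 11
|11 - 10| = 1

1


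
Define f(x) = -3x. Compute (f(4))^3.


f(4) = -12
(-12)^3 = -1728

-1728


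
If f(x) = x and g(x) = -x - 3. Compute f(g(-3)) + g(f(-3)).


f(g(-3)) = 0
g(f(-3)) = 0
Sum = 0

0


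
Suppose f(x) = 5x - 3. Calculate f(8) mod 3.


f(8) = 37
37 mod 3 = 1

1


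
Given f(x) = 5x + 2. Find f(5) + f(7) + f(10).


f(5) = 27
f(7) = 37
f(10) = 52
Sum = 116

116


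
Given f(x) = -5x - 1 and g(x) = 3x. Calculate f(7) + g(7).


f(7) = -36
g(7) = 21
Sum = -15

-15


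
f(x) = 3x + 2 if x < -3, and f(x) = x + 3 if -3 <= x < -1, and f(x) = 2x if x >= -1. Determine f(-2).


-2 satisfies -3 <= x < -1
f(-2) = 1

1


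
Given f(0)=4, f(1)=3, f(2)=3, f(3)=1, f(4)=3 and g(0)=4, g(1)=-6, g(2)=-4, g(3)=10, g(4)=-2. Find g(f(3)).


f(3) = 1
g(1) = -6

-6


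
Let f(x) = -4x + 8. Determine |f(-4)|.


f(-4) = 24
|24| = 24

24


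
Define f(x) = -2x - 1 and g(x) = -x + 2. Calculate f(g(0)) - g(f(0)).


f(g(0)) = -5
g(f(0)) = 3
Difference = -8

-8


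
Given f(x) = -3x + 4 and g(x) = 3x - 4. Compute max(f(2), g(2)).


f(2) = -2
g(2) = 2
max = 2

2


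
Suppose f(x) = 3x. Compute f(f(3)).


27


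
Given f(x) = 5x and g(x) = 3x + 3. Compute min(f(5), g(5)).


f(5) = 25
g(5) = 18
min = 18

18


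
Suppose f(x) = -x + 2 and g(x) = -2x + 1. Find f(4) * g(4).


14


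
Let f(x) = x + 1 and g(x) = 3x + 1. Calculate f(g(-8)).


-22


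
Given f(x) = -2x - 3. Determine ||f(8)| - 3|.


f(8) = -19
|-19| = 19
|19 - 3| = 16

16


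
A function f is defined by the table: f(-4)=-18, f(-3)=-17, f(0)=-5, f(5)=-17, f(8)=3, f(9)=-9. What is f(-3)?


Reading from the table at x = -3

-17


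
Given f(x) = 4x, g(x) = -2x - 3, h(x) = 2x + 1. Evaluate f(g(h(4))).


h(4) = 9
g(9) = -21
f(-21) = -84

-84


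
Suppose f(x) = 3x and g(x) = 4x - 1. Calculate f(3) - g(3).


f(3) = 9
g(3) = 11
Difference = -2

-2


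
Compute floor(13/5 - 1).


13/5 = 2.6
2.6 - 1 = 1.6
floor(1.6) = 1

1


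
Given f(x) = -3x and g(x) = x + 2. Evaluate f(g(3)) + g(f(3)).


f(g(3)) = -15
g(f(3)) = -7
Sum = -22

-22


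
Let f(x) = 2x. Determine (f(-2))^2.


16


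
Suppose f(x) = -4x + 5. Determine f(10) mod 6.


f(10) = -35
-35 mod 6 = 1

1


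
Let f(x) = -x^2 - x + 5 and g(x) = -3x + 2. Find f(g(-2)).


g(-2) = 8
f(8) = (-1)*(8)^2 - 1*(8) + 5 = -67

-67


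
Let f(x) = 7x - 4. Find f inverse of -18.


Solve 7x - 4 = -18
x = (-18 + 4) / 7 = -2

-2


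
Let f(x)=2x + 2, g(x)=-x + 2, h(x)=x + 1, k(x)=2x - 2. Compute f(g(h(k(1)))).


4


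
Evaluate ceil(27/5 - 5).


27/5 = 5.4
5.4 - 5 = 0.4
ceil(0.4) = 1

1


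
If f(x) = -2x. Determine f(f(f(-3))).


f(-3) = 6
f(6) = -12
f(-12) = 24

24


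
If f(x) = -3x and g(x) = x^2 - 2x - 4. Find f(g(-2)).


-12


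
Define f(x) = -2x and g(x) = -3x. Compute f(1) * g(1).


f(1) = -2
g(1) = -3
Product = 6

6


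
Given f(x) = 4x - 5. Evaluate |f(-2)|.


13


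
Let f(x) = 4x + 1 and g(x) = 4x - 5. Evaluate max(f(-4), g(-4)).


f(-4) = -15
g(-4) = -21
max = -15

-15


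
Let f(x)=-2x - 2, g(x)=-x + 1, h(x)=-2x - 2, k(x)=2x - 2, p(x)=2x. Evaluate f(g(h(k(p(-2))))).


p(-2) = -4
k(-4) = -10
h(-10) = 18
g(18) = -17
f(-17) = 32

32


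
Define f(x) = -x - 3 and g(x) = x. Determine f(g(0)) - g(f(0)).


f(g(0)) = -3
g(f(0)) = -3
Difference = 0

0


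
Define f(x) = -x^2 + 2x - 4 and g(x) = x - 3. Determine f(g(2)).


g(2) = -1
f(-1) = (-1)*(-1)^2 + 2*(-1) - 4 = -7

-7


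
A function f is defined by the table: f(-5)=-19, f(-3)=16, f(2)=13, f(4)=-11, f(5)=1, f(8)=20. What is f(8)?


Reading from the table at x = 8

20


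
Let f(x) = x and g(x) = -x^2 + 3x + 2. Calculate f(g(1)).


g(1) = 4
f(4) = 4

4


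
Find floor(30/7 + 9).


13


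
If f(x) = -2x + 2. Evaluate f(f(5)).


f(5) = -8
f(-8) = 18

18


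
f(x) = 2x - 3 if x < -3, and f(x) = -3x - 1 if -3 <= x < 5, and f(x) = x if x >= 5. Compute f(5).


5 satisfies x >= 5
f(5) = 5

5


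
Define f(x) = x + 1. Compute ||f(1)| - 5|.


3


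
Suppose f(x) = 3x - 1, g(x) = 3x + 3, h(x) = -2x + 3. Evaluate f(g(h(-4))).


h(-4) = 11
g(11) = 36
f(36) = 107

107


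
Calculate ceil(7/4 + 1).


7/4 = 1.75
1.75 + 1 = 2.75
ceil(2.75) = 3

3


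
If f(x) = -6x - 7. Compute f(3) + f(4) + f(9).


-117


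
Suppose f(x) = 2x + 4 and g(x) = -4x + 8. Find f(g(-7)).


76


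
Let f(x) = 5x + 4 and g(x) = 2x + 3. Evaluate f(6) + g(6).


f(6) = 34
g(6) = 15
Sum = 49

49


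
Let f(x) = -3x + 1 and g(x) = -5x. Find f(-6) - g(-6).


f(-6) = 19
g(-6) = 30
Difference = -11

-11


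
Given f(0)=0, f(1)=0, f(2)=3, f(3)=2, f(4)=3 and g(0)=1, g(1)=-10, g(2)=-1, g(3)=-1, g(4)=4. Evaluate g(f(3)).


f(3) = 2
g(2) = -1

-1


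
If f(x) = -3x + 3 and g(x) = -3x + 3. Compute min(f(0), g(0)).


f(0) = 3
g(0) = 3
min = 3

3


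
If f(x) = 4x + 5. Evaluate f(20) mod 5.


0


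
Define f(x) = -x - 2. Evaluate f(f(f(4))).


-6


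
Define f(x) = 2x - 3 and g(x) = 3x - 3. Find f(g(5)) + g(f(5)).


f(g(5)) = 21
g(f(5)) = 18
Sum = 39

39


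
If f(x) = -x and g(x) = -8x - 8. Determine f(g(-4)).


g(-4) = 24
f(24) = -24

-24


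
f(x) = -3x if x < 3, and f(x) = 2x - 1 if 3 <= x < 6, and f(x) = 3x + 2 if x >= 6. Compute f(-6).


-6 satisfies x < 3
f(-6) = 18

18


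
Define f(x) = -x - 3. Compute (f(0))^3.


f(0) = -3
(-3)^3 = -27

-27


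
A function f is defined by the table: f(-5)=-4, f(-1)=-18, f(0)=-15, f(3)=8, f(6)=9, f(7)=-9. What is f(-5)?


Reading from the table at x = -5

-4


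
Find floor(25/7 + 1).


25/7 = 3.5714
3.5714 + 1 = 4.5714
floor(4.5714) = 4

4


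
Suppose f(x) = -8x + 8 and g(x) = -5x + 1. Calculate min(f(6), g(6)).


f(6) = -40
g(6) = -29
min = -40

-40


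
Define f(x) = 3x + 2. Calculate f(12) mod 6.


2


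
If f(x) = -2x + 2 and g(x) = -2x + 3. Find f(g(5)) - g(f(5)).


f(g(5)) = 16
g(f(5)) = 19
Difference = -3

-3


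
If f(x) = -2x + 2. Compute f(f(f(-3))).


30


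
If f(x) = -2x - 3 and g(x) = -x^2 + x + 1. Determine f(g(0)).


g(0) = 1
f(1) = -5

-5


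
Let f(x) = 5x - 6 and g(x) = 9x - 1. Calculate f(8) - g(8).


f(8) = 34
g(8) = 71
Difference = -37

-37


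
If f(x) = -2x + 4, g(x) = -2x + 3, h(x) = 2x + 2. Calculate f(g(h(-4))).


-26


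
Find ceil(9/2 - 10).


9/2 = 4.5
4.5 - 10 = -5.5
ceil(-5.5) = -5

-5


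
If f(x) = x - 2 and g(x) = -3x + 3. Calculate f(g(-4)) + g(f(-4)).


f(g(-4)) = 13
g(f(-4)) = 21
Sum = 34

34


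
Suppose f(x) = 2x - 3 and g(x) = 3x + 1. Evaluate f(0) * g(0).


f(0) = -3
g(0) = 1
Product = -3

-3


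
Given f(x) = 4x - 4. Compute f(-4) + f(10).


f(-4) = -20
f(10) = 36
Sum = 16

16


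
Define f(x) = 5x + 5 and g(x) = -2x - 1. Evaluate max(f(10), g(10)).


f(10) = 55
g(10) = -21
max = 55

55


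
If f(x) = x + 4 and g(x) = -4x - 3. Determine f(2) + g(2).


f(2) = 6
g(2) = -11
Sum = -5

-5


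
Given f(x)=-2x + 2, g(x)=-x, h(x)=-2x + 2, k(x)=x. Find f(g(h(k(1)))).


k(1) = 1
h(1) = 0
g(0) = 0
f(0) = 2

2


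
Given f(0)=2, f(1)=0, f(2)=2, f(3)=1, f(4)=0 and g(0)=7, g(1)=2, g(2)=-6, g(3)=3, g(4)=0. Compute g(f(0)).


f(0) = 2
g(2) = -6

-6


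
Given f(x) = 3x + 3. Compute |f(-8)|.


f(-8) = -21
|-21| = 21

21


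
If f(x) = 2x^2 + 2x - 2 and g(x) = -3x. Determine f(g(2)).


58


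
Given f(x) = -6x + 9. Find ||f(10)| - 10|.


f(10) = -51
|-51| = 51
|51 - 10| = 41

41


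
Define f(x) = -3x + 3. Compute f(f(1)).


f(1) = 0
f(0) = 3

3


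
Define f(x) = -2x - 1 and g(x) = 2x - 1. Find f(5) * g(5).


f(5) = -11
g(5) = 9
Product = -99

-99


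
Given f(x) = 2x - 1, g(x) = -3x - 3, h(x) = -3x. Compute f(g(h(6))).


h(6) = -18
g(-18) = 51
f(51) = 101

101


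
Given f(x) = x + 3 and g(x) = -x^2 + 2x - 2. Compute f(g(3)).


g(3) = -5
f(-5) = -2

-2


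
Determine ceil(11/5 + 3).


11/5 = 2.2
2.2 + 3 = 5.2
ceil(5.2) = 6

6


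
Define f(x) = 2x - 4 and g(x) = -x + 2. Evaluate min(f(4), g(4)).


-2


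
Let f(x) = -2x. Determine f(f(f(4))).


f(4) = -8
f(-8) = 16
f(16) = -32

-32


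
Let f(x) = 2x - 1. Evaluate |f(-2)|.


f(-2) = -5
|-5| = 5

5


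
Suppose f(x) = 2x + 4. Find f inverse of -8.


Solve 2x + 4 = -8
x = (-8 - 4) / 2 = -6

-6


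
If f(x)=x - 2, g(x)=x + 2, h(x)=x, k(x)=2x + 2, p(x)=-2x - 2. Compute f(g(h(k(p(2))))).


p(2) = -6
k(-6) = -10
h(-10) = -10
g(-10) = -8
f(-8) = -10

-10


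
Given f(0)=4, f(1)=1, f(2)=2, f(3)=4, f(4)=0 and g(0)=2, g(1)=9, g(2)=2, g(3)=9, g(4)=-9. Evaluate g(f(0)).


f(0) = 4
g(4) = -9

-9


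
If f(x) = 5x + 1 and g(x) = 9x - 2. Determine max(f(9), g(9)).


f(9) = 46
g(9) = 79
max = 79

79


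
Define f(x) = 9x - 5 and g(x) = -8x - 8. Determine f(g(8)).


g(8) = -72
f(-72) = -653

-653


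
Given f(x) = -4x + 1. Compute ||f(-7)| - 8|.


f(-7) = 29
|29| = 29
|29 - 8| = 21

21


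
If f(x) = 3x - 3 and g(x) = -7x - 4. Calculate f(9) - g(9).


f(9) = 24
g(9) = -67
Difference = 91

91


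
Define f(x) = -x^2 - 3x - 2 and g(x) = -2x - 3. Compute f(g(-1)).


g(-1) = -1
f(-1) = (-1)*(-1)^2 - 3*(-1) - 2 = 0

0


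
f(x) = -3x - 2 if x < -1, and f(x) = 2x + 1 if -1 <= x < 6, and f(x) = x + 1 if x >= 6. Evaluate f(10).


10 satisfies x >= 6
f(10) = 11

11


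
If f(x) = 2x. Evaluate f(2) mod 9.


f(2) = 4
4 mod 9 = 4

4


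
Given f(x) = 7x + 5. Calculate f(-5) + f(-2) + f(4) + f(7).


f(-5) = -30
f(-2) = -9
f(4) = 33
f(7) = 54
Sum = 48

48


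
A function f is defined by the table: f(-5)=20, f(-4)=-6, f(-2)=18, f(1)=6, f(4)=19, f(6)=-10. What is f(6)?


Reading from the table at x = 6

-10


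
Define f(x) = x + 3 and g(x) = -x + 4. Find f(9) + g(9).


7


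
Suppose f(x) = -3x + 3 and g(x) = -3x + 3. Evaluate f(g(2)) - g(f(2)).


f(g(2)) = 12
g(f(2)) = 12
Difference = 0

0


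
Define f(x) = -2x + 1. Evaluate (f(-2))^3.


f(-2) = 5
(5)^3 = 125

125


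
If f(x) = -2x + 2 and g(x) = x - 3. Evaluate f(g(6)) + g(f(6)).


-17


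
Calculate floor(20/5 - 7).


20/5 = 4
4 - 7 = -3
floor(-3) = -3

-3


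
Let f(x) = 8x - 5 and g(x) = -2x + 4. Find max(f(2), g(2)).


f(2) = 11
g(2) = 0
max = 11

11


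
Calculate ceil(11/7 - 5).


11/7 = 1.5714
1.5714 - 5 = -3.4286
ceil(-3.4286) = -3

-3


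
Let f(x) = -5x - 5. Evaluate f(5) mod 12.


6


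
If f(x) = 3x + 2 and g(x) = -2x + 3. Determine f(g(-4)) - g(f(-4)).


f(g(-4)) = 35
g(f(-4)) = 23
Difference = 12

12


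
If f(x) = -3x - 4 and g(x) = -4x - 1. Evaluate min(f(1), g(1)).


-7


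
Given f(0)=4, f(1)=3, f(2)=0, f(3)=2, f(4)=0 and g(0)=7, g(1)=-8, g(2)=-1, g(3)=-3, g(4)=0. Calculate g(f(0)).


f(0) = 4
g(4) = 0

0


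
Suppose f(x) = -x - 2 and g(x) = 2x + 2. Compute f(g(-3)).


g(-3) = -4
f(-4) = 2

2


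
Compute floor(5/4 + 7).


5/4 = 1.25
1.25 + 7 = 8.25
floor(8.25) = 8

8


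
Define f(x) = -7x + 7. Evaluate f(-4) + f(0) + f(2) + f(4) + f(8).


f(-4) = 35
f(0) = 7
f(2) = -7
f(4) = -21
f(8) = -49
Sum = -35

-35


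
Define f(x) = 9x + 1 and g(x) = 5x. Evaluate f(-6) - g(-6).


f(-6) = -53
g(-6) = -30
Difference = -23

-23


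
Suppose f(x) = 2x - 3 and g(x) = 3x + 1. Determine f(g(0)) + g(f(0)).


f(g(0)) = -1
g(f(0)) = -8
Sum = -9

-9


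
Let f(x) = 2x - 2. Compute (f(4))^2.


36


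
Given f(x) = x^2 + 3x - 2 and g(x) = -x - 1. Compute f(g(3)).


2


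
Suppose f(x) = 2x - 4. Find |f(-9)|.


f(-9) = -22
|-22| = 22

22


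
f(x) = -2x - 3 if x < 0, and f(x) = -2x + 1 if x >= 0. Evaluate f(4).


-7


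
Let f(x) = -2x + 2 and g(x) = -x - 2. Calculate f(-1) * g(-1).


-4


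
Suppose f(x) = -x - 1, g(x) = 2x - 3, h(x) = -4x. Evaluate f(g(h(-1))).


h(-1) = 4
g(4) = 5
f(5) = -6

-6


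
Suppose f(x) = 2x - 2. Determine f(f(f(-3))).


f(-3) = -8
f(-8) = -18
f(-18) = -38

-38


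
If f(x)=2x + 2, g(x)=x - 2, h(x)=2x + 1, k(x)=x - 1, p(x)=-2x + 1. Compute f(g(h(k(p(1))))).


p(1) = -1
k(-1) = -2
h(-2) = -3
g(-3) = -5
f(-5) = -8

-8


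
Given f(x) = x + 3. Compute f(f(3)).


f(3) = 6
f(6) = 9

9


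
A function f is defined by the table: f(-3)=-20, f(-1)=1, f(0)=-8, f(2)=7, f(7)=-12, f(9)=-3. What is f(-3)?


Reading from the table at x = -3

-20


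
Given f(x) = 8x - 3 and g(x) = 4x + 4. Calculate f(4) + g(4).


f(4) = 29
g(4) = 20
Sum = 49

49


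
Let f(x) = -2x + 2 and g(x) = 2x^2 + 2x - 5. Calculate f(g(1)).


g(1) = -1
f(-1) = 4

4


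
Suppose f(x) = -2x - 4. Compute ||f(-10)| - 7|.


f(-10) = 16
|16| = 16
|16 - 7| = 9

9


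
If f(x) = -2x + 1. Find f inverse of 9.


-4


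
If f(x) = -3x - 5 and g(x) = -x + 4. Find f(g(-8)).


g(-8) = 12
f(12) = -41

-41


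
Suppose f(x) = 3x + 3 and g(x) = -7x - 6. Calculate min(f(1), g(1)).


f(1) = 6
g(1) = -13
min = -13

-13


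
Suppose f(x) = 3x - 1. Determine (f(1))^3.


f(1) = 2
(2)^3 = 8

8


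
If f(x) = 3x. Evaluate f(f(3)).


f(3) = 9
f(9) = 27

27


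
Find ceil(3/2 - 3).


3/2 = 1.5
1.5 - 3 = -1.5
ceil(-1.5) = -1

-1


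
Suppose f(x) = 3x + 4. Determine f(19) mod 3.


f(19) = 61
61 mod 3 = 1

1


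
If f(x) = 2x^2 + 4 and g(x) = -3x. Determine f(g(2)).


g(2) = -6
f(-6) = 2*(-6)^2 + 4 = 76

76


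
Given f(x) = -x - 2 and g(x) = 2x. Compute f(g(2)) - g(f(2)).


f(g(2)) = -6
g(f(2)) = -8
Difference = 2

2


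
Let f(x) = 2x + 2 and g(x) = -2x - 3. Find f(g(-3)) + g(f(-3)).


13


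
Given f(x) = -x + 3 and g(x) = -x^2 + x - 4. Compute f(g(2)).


g(2) = -6
f(-6) = 9

9


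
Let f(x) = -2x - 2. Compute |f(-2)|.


f(-2) = 2
|2| = 2

2


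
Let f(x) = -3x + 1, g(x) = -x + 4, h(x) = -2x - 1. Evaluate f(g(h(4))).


-38


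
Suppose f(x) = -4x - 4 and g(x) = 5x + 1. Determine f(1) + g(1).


f(1) = -8
g(1) = 6
Sum = -2

-2


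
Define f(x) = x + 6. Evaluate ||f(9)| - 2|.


13


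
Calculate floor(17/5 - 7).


17/5 = 3.4
3.4 - 7 = -3.6
floor(-3.6) = -4

-4


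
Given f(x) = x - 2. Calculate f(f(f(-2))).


f(-2) = -4
f(-4) = -6
f(-6) = -8

-8


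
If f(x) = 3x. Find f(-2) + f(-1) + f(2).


f(-2) = -6
f(-1) = -3
f(2) = 6
Sum = -3

-3


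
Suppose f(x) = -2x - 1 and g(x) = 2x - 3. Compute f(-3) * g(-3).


f(-3) = 5
g(-3) = -9
Product = -45

-45


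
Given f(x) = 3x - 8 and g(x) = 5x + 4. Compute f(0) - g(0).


f(0) = -8
g(0) = 4
Difference = -12

-12


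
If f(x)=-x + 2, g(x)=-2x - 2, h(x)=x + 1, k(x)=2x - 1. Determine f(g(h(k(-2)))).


k(-2) = -5
h(-5) = -4
g(-4) = 6
f(6) = -4

-4


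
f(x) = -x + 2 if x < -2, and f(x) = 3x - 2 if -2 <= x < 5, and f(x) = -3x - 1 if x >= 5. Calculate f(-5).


7


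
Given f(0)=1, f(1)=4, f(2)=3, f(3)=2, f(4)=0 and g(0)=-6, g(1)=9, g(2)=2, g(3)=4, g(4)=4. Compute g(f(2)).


4


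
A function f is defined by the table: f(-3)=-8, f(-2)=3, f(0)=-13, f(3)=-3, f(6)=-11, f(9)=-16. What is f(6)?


Reading from the table at x = 6

-11


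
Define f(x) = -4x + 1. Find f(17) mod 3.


f(17) = -67
-67 mod 3 = 2

2


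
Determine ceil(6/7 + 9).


10


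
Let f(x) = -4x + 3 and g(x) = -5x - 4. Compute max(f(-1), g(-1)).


f(-1) = 7
g(-1) = 1
max = 7

7


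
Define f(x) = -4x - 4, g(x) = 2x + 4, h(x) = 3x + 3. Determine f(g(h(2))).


h(2) = 9
g(9) = 22
f(22) = -92

-92


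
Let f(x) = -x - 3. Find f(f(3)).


f(3) = -6
f(-6) = 3

3


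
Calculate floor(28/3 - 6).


3


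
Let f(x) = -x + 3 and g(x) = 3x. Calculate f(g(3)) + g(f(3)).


f(g(3)) = -6
g(f(3)) = 0
Sum = -6

-6


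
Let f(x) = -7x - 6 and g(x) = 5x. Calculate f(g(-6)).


204


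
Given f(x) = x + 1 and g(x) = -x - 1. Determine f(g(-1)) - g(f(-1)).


2


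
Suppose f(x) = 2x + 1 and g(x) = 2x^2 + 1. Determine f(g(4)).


g(4) = 33
f(33) = 67

67


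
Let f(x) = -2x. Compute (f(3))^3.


f(3) = -6
(-6)^3 = -216

-216


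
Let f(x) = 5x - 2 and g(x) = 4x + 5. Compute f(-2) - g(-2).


f(-2) = -12
g(-2) = -3
Difference = -9

-9


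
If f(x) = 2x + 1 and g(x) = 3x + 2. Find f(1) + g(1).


f(1) = 3
g(1) = 5
Sum = 8

8


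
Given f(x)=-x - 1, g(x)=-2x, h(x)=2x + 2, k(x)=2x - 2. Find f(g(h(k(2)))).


k(2) = 2
h(2) = 6
g(6) = -12
f(-12) = 11

11


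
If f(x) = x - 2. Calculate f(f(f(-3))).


f(-3) = -5
f(-5) = -7
f(-7) = -9

-9


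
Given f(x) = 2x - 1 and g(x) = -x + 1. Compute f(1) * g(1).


f(1) = 1
g(1) = 0
Product = 0

0


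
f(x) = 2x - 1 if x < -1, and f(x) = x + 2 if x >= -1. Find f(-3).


-3 satisfies x < -1
f(-3) = -7

-7


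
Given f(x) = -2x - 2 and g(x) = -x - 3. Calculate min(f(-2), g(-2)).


f(-2) = 2
g(-2) = -1
min = -1

-1


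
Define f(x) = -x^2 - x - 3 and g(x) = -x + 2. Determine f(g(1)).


-5


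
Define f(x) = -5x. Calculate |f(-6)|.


f(-6) = 30
|30| = 30

30


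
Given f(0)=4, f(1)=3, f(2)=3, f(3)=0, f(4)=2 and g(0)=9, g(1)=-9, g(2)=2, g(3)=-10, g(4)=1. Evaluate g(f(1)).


-10


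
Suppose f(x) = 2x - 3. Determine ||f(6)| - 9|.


f(6) = 9
|9| = 9
|9 - 9| = 0

0


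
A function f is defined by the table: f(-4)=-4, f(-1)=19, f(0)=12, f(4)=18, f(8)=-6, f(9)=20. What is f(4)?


Reading from the table at x = 4

18


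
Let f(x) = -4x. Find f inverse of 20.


Solve -4x = 20
x = (20) / (-4) = -5

-5


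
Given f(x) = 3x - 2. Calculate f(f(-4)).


f(-4) = -14
f(-14) = -44

-44


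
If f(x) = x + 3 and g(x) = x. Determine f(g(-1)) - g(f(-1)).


f(g(-1)) = 2
g(f(-1)) = 2
Difference = 0

0


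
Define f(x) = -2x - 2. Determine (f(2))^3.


f(2) = -6
(-6)^3 = -216

-216


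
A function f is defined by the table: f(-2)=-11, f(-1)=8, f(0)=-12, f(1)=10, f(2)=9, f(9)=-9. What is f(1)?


Reading from the table at x = 1

10


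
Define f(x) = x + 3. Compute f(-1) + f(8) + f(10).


f(-1) = 2
f(8) = 11
f(10) = 13
Sum = 26

26


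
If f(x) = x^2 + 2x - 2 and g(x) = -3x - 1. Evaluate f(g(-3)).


g(-3) = 8
f(8) = 1*(8)^2 + 2*(8) - 2 = 78

78


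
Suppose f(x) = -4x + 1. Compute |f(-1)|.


f(-1) = 5
|5| = 5

5


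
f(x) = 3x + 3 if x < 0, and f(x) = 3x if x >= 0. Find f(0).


0 satisfies x >= 0
f(0) = 0

0


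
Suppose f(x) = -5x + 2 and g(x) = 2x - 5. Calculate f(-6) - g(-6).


f(-6) = 32
g(-6) = -17
Difference = 49

49


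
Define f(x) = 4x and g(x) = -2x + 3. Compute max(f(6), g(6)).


24


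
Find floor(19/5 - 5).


19/5 = 3.8
3.8 - 5 = -1.2
floor(-1.2) = -2

-2


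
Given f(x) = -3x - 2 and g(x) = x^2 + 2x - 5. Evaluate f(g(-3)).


g(-3) = -2
f(-2) = 4

4


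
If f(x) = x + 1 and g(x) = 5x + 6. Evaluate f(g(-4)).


-13


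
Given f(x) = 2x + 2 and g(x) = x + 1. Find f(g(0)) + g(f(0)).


f(g(0)) = 4
g(f(0)) = 3
Sum = 7

7
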